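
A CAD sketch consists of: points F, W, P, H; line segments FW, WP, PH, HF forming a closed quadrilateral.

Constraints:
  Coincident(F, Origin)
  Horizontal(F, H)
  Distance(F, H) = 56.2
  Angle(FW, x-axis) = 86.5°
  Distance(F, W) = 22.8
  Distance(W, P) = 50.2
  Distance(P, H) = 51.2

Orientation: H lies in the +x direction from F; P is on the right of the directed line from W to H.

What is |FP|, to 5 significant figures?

28.970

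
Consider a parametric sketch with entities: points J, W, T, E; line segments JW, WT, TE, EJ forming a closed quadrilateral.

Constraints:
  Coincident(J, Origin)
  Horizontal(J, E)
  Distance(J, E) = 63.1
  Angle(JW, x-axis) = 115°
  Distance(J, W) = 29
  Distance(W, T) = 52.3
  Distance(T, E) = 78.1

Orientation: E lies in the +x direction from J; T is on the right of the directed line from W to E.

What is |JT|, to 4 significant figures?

28.05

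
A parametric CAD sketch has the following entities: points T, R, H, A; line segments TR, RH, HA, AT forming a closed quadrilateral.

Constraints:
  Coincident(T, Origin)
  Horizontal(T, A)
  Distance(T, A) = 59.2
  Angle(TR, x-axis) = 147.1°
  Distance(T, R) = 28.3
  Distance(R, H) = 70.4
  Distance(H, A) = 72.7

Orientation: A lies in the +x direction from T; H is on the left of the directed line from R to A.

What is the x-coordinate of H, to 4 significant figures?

26.33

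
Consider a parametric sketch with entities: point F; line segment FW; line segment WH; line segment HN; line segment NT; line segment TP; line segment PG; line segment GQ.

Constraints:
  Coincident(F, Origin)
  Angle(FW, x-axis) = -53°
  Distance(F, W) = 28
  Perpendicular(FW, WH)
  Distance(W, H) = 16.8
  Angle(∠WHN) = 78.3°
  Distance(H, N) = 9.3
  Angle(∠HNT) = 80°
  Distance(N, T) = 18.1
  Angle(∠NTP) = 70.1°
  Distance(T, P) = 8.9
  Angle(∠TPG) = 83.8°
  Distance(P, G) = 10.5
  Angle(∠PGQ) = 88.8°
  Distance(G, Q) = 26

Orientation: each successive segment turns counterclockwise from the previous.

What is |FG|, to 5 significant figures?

26.846

∠NTP = 70.1° gives TP at -11.400° from the x-axis; with |TP| = 8.9, P = (22.602, -23.338). ∠TPG = 83.8° gives PG at 84.800° from the x-axis; with |PG| = 10.5, G = (23.554, -12.881). Then |FG| = |G − F| = 26.846.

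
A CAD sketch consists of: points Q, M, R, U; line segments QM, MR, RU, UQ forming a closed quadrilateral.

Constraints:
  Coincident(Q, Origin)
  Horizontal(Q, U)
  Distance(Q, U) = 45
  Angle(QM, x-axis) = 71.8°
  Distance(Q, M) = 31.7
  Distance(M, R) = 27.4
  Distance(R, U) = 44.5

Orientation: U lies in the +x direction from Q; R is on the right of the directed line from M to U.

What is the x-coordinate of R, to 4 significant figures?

0.7085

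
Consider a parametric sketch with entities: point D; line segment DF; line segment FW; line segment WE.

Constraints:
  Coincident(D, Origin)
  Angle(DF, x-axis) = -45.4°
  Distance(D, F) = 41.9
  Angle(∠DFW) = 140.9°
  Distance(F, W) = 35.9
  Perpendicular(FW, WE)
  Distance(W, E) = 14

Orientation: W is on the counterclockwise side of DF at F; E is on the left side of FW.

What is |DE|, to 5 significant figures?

69.535

D is at the origin; DF runs at -45.4° with length 41.9, so F = 41.9·(cos -45.4°, sin -45.4°) = (29.420, -29.834). ∠DFW = 140.9°, so FW runs at -45.4° + (180° − 140.9°) = -6.3000° from the x-axis; with |FW| = 35.9, W = F + 35.9·(cos -6.3000°, sin -6.3000°) = (65.103, -33.773). The perpendicularity gives WE at right angles to FW; with |WE| = 14.0 on the left of FW, E = W + 14.0·(0.10973, 0.99396) = (66.640, -19.858). Then |DE| = |E − D| = 69.535.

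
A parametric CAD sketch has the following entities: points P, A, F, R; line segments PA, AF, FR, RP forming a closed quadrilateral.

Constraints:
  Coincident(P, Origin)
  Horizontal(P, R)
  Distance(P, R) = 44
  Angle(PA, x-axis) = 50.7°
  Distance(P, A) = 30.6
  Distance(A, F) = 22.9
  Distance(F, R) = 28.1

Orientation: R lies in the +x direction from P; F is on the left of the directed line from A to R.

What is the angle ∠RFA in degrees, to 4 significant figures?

83.43°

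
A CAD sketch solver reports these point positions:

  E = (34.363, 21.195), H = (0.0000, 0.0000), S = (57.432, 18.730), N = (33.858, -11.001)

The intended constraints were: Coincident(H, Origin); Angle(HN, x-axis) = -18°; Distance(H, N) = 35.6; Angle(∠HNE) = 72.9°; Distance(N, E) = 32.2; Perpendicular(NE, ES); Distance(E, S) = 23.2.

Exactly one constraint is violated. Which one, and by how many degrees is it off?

Perpendicular(NE, ES) — off by 5.20°.

H = (0.00, 0.00) ✓; HN at -18.00° ✓; |HN| = 35.60 ✓; ∠HNE = 72.90° ✓; |NE| = 32.20 ✓; ∠(NE, ES) = 95.20° ✗; |ES| = 23.20 ✓.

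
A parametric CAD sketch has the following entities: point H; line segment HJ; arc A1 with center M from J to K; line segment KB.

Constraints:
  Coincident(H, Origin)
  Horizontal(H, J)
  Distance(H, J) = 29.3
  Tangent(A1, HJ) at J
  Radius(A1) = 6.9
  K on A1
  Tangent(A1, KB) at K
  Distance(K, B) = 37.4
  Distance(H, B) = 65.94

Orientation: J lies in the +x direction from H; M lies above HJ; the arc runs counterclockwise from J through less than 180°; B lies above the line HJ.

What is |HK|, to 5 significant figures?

34.924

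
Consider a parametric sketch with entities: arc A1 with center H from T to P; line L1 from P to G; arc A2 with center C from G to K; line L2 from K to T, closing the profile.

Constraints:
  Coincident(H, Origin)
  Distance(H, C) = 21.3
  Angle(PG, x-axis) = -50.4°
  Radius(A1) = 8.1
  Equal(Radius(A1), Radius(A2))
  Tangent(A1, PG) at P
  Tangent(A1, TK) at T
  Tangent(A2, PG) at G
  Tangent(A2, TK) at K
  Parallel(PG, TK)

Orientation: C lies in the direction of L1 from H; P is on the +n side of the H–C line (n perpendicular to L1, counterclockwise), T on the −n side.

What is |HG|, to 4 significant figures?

22.79

The slot axis is L1's direction at -50.4°, so u = (cos -50.4°, sin -50.4°) = (0.6374, -0.7705) and n = (−sin -50.4°, cos -50.4°) = (0.7705, 0.6374). H is at the origin and C lies 21.3 along u from H, so C = 21.3·u = (13.58, -16.41). Tangency of A1 to both parallel lines with radius 8.1 puts P and T at H ± 8.1·n: P = (6.241, 5.163), T = (-6.241, -5.163). Equal radii place G and K the same way about C: G = C + 8.1·n = (19.82, -11.25), K = C − 8.1·n = (7.336, -21.58). Then |HG| = |G − H| = 22.79.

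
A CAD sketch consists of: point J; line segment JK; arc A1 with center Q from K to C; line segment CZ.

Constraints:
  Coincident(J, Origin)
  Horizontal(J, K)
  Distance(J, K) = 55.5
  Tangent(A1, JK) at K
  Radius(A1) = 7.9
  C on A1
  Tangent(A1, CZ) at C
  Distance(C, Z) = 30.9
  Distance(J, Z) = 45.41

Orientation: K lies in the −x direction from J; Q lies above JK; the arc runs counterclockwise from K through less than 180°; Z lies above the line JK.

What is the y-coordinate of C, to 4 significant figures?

3.988

J is at the origin; JK is horizontal with |JK| = 55.5 and K on the −x side, so K = (-55.50, 0.000). Since A1 is tangent to JK there, QK ⟂ JK, so Q = K + (0, 7.9) = (-55.50, 7.900). Since QC ⟂ CZ (tangency), |QZ| = √(7.9² + 30.9²) = 31.89 regardless of where C sits on A1. So Z lies on both circle(J, 45.41) and circle(Q, 31.89); the above-JK intersection is Z = (-33.34, 30.83). C is the foot of the tangent from Z: C = (-48.64, 3.988).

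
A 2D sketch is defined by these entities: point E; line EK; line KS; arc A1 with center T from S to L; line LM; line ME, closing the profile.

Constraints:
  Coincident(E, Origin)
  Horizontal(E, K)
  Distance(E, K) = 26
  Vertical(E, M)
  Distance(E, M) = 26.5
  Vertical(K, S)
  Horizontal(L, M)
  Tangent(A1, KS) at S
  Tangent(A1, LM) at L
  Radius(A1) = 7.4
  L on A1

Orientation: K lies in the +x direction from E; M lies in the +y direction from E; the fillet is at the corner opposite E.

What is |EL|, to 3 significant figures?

32.4

E is at the origin; EK is horizontal with |EK| = 26.0 and K on the +x side, so K = (26.0, 0.00). EM is vertical with |EM| = 26.5 and M on the +y side, so M = (0.00, 26.5). The virtual corner opposite E is at (26.0, 26.5). The tangent condition forces TS to be normal to KS and the tangent condition forces TL to be normal to LM, with radius 7.4, so the center T sits 7.4 in from both sides at T = (18.6, 19.1). That places the tangent points at S = (26.0, 19.1) on KS and L = (18.6, 26.5) on LM. Then |EL| = |L − E| = 32.4.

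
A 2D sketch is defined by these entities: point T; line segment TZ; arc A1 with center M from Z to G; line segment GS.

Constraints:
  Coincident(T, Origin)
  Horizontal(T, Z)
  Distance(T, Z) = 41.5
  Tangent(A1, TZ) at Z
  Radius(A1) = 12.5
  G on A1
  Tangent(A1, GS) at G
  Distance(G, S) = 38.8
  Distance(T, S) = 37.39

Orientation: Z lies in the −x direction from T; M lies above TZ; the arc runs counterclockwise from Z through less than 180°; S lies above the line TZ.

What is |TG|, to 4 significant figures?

31.83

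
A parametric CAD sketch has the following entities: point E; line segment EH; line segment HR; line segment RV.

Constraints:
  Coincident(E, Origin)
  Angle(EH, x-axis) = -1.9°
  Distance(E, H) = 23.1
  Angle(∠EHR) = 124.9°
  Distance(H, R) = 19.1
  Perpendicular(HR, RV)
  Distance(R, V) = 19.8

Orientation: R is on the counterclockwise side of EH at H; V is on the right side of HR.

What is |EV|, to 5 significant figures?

50.454

E is at the origin; EH runs at -1.9° with length 23.1, so H = 23.1·(cos -1.9°, sin -1.9°) = (23.087, -0.76588). ∠EHR = 124.9°, so HR runs at -1.9° + (180° − 124.9°) = 53.200° from the x-axis; with |HR| = 19.1, R = H + 19.1·(cos 53.200°, sin 53.200°) = (34.529, 14.528). The perpendicularity gives RV at right angles to HR; with |RV| = 19.8 on the right of HR, V = R + 19.8·(0.80073, -0.59902) = (50.383, 2.6674). Then |EV| = |V − E| = 50.454.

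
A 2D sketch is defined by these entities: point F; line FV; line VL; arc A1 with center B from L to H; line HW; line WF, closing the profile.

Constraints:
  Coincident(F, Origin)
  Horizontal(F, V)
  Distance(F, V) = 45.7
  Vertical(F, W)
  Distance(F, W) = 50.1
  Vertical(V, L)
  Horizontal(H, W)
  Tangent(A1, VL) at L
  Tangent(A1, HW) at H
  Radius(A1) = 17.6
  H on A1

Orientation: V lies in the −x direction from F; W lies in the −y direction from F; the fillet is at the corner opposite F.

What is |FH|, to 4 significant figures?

57.44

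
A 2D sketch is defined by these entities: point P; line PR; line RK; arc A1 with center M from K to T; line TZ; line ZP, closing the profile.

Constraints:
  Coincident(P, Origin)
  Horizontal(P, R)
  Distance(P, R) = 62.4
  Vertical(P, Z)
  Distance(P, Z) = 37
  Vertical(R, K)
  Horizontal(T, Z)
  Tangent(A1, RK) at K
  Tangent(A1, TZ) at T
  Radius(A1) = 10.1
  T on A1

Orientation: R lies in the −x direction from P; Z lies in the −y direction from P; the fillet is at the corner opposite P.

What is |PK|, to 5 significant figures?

67.951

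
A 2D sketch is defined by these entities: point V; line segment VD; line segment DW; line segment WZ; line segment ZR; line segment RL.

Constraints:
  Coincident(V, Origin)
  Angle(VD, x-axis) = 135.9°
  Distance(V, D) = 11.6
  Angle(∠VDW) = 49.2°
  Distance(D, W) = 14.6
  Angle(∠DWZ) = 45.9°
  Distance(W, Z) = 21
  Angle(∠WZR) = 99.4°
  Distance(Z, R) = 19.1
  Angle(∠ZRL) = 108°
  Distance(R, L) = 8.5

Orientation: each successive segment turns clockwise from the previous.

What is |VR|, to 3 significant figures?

23.7

V is at the origin; VD runs at 135.9° with length 11.6, so D = (-8.33, 8.07). ∠VDW = 49.2° gives DW at 5.10° from the x-axis; with |DW| = 14.6, W = (6.21, 9.37). ∠DWZ = 45.9° gives WZ at -129° from the x-axis; with |WZ| = 21.0, Z = (-7.00, -6.95). ∠WZR = 99.4° gives ZR at 150° from the x-axis; with |ZR| = 19.1, R = (-23.6, 2.48). Then |VR| = |R − V| = 23.7.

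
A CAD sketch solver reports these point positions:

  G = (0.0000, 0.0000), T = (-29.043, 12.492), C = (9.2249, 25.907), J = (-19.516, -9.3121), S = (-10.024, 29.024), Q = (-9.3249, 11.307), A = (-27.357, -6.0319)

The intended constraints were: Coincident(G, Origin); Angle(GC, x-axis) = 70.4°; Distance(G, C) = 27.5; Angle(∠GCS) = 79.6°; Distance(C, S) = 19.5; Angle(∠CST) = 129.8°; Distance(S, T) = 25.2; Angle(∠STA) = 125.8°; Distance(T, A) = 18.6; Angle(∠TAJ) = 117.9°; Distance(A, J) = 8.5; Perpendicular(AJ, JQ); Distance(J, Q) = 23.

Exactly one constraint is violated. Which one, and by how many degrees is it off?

Perpendicular(AJ, JQ) — off by 3.60°.

G = (0.00, 0.00) ✓; GC at 70.40° ✓; |GC| = 27.50 ✓; ∠GCS = 79.60° ✓; |CS| = 19.50 ✓; ∠CST = 129.8° ✓; |ST| = 25.20 ✓; ∠STA = 125.8° ✓; |TA| = 18.60 ✓; ∠TAJ = 117.9° ✓; |AJ| = 8.499 ✓; ∠(AJ, JQ) = 86.40° ✗; |JQ| = 23.00 ✓.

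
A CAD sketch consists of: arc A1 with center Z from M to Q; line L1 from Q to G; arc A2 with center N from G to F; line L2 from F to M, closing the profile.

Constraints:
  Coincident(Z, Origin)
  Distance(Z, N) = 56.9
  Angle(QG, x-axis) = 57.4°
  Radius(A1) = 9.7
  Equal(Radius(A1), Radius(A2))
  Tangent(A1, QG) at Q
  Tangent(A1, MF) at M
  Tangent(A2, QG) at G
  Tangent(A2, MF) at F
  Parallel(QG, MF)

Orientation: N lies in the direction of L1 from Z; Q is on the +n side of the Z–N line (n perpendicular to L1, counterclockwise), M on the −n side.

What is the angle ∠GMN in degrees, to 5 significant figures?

9.1523°

Tangency of A1 to both parallel lines with radius 9.7 puts Q and M at Z ± 9.7·n: Q = (-8.1718, 5.2261), M = (8.1718, -5.2261). Equal radii place G and F the same way about N: G = N + 9.7·n = (22.484, 53.162), F = N − 9.7·n = (38.828, 42.709). Then cos ∠GMN = MG·MN / (|MG||MN|), giving 9.1523°.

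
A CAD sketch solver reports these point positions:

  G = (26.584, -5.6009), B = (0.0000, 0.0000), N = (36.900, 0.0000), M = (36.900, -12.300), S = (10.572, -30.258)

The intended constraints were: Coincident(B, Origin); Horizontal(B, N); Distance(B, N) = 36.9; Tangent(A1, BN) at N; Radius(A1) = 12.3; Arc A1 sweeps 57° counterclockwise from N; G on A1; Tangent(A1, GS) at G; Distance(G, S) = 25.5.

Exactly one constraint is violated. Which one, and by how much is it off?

Distance(G, S) = 25.5 — off by 3.90.

B = (0.00, 0.00) ✓; B.y = 0.00, N.y = 0.00 ✓; |BN| = 36.90 ✓; ∠(MN, NB) = 90.00° ✓; |MN| = 12.30 ✓; bearing(M→G) − bearing(M→N) = 57.00° ✓; |MG| = 12.30 ✓; ∠(MG, GS) = 90.00° ✓; |GS| = 29.40 ✗.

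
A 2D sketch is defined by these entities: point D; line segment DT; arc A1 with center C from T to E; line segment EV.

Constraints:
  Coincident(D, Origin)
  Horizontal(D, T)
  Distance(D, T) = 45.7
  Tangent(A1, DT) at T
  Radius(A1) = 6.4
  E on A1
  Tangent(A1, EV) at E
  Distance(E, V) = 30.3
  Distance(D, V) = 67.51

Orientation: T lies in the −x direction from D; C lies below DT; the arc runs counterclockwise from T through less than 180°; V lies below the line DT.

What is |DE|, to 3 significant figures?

52.2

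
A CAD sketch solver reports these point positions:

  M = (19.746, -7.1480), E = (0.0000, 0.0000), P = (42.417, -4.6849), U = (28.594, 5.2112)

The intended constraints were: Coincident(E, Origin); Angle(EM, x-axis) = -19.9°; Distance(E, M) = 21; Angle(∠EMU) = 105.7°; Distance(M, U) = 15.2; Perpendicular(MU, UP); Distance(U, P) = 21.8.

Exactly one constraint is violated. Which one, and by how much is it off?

Distance(U, P) = 21.8 — off by 4.80.

E = (0.00, 0.00) ✓; EM at -19.90° ✓; |EM| = 21.00 ✓; ∠EMU = 105.7° ✓; |MU| = 15.20 ✓; ∠(MU, UP) = 90.00° ✓; |UP| = 17.00 ✗.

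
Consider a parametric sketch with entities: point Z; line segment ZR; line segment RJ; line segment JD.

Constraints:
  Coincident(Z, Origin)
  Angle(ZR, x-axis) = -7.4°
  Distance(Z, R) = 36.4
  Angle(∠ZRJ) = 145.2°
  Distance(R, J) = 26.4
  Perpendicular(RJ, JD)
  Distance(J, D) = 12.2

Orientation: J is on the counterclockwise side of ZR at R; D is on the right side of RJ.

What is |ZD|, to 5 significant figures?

65.237

Z is at the origin; ZR runs at -7.4° with length 36.4, so R = 36.4·(cos -7.4°, sin -7.4°) = (36.097, -4.6882). ∠ZRJ = 145.2°, so RJ runs at -7.4° + (180° − 145.2°) = 27.400° from the x-axis; with |RJ| = 26.4, J = R + 26.4·(cos 27.400°, sin 27.400°) = (59.535, 7.4611). RJ ⟂ JD; with |JD| = 12.2 on the right of RJ, D = J + 12.2·(0.46020, -0.88782) = (65.150, -3.3702). Then |ZD| = |D − Z| = 65.237.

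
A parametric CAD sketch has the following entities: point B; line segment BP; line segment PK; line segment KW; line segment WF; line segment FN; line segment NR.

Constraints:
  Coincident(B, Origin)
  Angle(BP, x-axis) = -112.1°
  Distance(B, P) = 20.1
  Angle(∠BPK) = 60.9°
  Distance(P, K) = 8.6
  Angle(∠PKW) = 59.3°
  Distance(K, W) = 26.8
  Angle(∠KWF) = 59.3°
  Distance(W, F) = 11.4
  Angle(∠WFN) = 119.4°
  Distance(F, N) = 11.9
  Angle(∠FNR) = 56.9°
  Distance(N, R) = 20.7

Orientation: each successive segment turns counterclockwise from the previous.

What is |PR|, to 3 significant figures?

22.2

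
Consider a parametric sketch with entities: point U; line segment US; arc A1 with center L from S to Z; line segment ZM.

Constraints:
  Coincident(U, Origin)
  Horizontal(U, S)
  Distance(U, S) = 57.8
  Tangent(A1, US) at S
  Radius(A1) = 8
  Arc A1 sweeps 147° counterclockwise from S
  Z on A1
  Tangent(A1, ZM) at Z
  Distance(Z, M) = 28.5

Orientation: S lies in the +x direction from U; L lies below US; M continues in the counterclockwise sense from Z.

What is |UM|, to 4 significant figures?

83.04

On A1, S sits at bearing 90° from L; a 147° counterclockwise sweep puts Z at bearing 237°, so Z = L + 8.0·(cos 237°, sin 237°) = (53.44, -14.71). The tangent condition forces LZ to be normal to ZM, so ZM runs along (−sin 237°, cos 237°); with |ZM| = 28.5, M = (77.34, -30.23). Then |UM| = |M − U| = 83.04.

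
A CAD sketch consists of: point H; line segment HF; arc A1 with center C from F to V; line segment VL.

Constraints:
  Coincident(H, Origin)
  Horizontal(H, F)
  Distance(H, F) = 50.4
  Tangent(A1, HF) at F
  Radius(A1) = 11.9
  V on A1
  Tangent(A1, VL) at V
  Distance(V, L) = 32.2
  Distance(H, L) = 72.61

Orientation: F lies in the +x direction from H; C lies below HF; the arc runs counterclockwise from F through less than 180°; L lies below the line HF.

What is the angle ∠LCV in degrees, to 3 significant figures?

69.7°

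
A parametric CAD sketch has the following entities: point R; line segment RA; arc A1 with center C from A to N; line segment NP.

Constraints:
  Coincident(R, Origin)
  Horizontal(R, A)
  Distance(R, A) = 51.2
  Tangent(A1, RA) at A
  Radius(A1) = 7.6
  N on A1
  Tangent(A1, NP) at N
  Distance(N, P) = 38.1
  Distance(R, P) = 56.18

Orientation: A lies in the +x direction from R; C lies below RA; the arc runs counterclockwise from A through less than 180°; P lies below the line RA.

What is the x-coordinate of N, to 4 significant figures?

43.77

R is at the origin; R and A share the same y with |RA| = 51.2 and A on the +x side, so A = (51.20, 0.000). The tangent condition forces CA to be normal to RA, so C = A + (0, -7.6) = (51.20, -7.600). Since CN ⟂ NP (tangency), |CP| = √(7.6² + 38.1²) = 38.85 regardless of where N sits on A1. So P lies on both circle(R, 56.18) and circle(C, 38.85); the below-RA intersection is P = (35.82, -43.28). N is the foot of the tangent from P: N = (43.77, -6.015).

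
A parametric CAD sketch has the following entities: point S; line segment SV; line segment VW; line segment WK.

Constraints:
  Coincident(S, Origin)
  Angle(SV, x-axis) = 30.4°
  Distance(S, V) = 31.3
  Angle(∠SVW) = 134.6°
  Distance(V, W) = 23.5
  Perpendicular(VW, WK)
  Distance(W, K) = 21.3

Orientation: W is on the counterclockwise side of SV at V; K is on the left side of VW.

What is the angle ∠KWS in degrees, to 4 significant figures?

63.89°

∠SVW = 134.6°, so VW runs at 30.4° + (180° − 134.6°) = 75.80° from the x-axis; with |VW| = 23.5, W = V + 23.5·(cos 75.80°, sin 75.80°) = (32.76, 38.62). VW is perpendicular to WK; with |WK| = 21.3 on the left of VW, K = W + 21.3·(-0.9694, 0.2453) = (12.11, 43.85). Then cos ∠KWS = WK·WS / (|WK||WS|), giving 63.89°.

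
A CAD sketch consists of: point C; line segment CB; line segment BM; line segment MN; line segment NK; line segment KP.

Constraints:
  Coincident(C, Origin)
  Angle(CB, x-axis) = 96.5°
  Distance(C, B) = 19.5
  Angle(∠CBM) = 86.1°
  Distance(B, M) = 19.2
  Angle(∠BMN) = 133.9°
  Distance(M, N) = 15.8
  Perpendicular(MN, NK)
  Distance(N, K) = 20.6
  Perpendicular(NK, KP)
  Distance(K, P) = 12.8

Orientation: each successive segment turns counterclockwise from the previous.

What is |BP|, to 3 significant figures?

17.7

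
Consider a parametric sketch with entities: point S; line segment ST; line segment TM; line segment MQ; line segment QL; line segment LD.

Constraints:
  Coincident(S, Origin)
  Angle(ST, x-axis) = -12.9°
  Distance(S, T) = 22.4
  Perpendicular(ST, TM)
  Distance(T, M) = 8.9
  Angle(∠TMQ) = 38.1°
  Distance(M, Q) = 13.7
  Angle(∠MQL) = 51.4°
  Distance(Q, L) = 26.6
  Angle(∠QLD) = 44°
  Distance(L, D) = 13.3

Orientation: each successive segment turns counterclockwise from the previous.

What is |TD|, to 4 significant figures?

11.34

S is at the origin; ST runs at -12.9° with length 22.4, so T = (21.83, -5.001). ST ⟂ TM, so TM runs at 77.10°; with |TM| = 8.9, M = (23.82, 3.675). ∠TMQ = 38.1° gives MQ at -141.0° from the x-axis; with |MQ| = 13.7, Q = (13.17, -4.947). ∠MQL = 51.4° gives QL at -12.40° from the x-axis; with |QL| = 26.6, L = (39.15, -10.66). ∠QLD = 44.0° gives LD at 123.6° from the x-axis; with |LD| = 13.3, D = (31.79, 0.4188). Then |TD| = |D − T| = 11.34.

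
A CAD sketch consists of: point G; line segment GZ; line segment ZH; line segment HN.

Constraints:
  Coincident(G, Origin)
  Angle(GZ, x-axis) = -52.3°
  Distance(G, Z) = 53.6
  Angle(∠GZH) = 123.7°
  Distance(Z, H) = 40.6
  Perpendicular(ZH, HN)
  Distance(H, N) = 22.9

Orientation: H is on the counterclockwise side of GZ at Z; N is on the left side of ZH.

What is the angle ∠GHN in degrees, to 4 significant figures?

57.63°

G is at the origin; GZ runs at -52.3° with length 53.6, so Z = 53.6·(cos -52.3°, sin -52.3°) = (32.78, -42.41). ∠GZH = 123.7°, so ZH runs at -52.3° + (180° − 123.7°) = 4.000° from the x-axis; with |ZH| = 40.6, H = Z + 40.6·(cos 4.000°, sin 4.000°) = (73.28, -39.58). ZH is perpendicular to HN; with |HN| = 22.9 on the left of ZH, N = H + 22.9·(-0.06976, 0.9976) = (71.68, -16.73). Then cos ∠GHN = HG·HN / (|HG||HN|), giving 57.63°.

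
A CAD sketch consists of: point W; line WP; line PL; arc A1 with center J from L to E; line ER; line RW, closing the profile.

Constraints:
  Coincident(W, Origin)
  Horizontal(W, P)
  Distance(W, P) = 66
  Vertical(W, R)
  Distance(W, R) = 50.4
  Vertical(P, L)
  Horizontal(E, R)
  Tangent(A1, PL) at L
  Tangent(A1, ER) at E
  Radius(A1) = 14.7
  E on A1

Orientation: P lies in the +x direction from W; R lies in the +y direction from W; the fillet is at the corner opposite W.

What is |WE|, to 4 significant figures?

71.92

W is at the origin; WP is horizontal with |WP| = 66.0 and P on the +x side, so P = (66.00, 0.000). WR is vertical with |WR| = 50.4 and R on the +y side, so R = (0.000, 50.40). The virtual corner opposite W is at (66.00, 50.40). A1 meets PL tangentially, so JL is at right angles to PL and since A1 is tangent to ER there, JE ⟂ ER, with radius 14.7, so the center J sits 14.7 in from both sides at J = (51.30, 35.70). That places the tangent points at L = (66.00, 35.70) on PL and E = (51.30, 50.40) on ER. Then |WE| = |E − W| = 71.92.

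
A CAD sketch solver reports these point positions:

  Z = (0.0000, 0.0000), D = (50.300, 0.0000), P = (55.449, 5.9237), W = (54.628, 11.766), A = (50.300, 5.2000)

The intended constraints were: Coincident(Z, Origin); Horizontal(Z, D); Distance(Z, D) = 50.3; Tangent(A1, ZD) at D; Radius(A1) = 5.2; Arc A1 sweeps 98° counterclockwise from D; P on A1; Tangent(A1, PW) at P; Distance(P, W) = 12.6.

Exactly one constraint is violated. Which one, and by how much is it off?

Distance(P, W) = 12.6 — off by 6.70.

Z = (0.00, 0.00) ✓; Z.y = 0.00, D.y = 0.00 ✓; |ZD| = 50.30 ✓; ∠(AD, DZ) = 90.00° ✓; |AD| = 5.200 ✓; bearing(A→P) − bearing(A→D) = 98.00° ✓; |AP| = 5.200 ✓; ∠(AP, PW) = 90.00° ✓; |PW| = 5.900 ✗.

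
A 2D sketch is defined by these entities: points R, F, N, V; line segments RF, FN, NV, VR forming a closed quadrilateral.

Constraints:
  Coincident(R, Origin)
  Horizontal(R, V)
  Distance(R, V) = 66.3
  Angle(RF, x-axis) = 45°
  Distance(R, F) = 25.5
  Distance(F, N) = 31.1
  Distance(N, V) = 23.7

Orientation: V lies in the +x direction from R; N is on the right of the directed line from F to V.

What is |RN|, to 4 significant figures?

42.63

R is at the origin; RV is horizontal with |RV| = 66.3 and V in +x, so V = (66.3, 0). RF runs at 45.0° with |RF| = 25.5, so F = (18.03, 18.03). N is determined by |FN| = 31.1 and |NV| = 23.7 together: it lies at the intersection of circle(F, 31.1) and circle(V, 23.7). With |FV| = 51.53, the foot of the radical line on FV is 29.70 from F and the perpendicular offset is √(31.1² − 29.70²) = 9.231. Taking the right-of-FV solution: N = (42.62, -1.009).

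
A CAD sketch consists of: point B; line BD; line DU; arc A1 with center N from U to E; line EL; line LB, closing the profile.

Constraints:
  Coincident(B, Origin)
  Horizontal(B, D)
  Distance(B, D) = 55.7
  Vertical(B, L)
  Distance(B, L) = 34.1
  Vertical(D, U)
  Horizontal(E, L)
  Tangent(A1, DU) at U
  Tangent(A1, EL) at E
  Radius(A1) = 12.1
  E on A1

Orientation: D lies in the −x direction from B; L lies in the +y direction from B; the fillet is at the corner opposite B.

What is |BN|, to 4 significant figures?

48.84

B is at the origin; BD is horizontal with |BD| = 55.7 and D on the −x side, so D = (-55.70, 0.000). BL is vertical with |BL| = 34.1 and L on the +y side, so L = (0.000, 34.10). The virtual corner opposite B is at (-55.70, 34.10). Since A1 is tangent to DU there, NU ⟂ DU and tangency of A1 to EL means the radius NE is perpendicular to EL, with radius 12.1, so the center N sits 12.1 in from both sides at N = (-43.60, 22.00). Then |BN| = |N − B| = 48.84.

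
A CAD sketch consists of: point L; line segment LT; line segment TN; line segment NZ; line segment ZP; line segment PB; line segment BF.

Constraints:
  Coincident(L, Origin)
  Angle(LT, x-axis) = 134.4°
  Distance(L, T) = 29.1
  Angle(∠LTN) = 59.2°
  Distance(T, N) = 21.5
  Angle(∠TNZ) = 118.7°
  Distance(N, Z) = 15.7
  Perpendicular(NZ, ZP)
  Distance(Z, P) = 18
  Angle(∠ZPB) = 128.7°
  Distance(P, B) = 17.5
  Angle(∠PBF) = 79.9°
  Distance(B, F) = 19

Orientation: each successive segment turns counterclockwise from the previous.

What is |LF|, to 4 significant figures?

26.39

∠ZPB = 128.7° gives PB at 97.80° from the x-axis; with |PB| = 17.5, B = (-4.449, 19.59). ∠PBF = 79.9° gives BF at -162.1° from the x-axis; with |BF| = 19.0, F = (-22.53, 13.75). Then |LF| = |F − L| = 26.39.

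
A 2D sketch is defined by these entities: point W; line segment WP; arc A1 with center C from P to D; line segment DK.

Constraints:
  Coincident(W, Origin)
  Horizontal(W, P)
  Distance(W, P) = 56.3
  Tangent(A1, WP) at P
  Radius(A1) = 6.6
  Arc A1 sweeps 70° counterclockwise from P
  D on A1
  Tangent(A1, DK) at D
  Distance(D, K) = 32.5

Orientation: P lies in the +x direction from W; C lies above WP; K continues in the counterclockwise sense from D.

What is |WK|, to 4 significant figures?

81.46

On A1, P sits at bearing -90° from C; a 70° counterclockwise sweep puts D at bearing -20°, so D = C + 6.6·(cos -20°, sin -20°) = (62.50, 4.343). The tangent condition forces CD to be normal to DK, so DK runs along (−sin -20°, cos -20°); with |DK| = 32.5, K = (73.62, 34.88). Then |WK| = |K − W| = 81.46.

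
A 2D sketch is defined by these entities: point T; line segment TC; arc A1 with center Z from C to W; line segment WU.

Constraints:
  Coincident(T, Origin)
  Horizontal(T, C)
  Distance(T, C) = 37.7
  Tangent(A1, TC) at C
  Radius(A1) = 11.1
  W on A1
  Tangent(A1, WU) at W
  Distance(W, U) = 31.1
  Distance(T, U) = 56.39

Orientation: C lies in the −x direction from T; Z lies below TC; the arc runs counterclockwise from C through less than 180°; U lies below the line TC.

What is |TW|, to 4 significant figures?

50.33

Checks: |ZW| = 11.10 ✓; ∠(ZW, WU) = 90.00° ✓; |WU| = 31.10 ✓; |TU| = 56.39 ✓.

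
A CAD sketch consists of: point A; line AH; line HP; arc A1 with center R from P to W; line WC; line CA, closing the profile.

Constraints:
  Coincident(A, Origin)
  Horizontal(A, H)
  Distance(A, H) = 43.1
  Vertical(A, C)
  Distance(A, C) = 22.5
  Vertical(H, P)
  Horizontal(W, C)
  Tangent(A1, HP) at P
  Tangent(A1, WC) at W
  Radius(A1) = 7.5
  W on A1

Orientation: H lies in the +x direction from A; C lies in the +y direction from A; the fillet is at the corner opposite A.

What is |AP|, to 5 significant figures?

45.636

The virtual corner opposite A is at (43.100, 22.500). A1 meets HP tangentially, so RP is at right angles to HP and A1 meets WC tangentially, so RW is at right angles to WC, with radius 7.5, so the center R sits 7.5 in from both sides at R = (35.600, 15.000). That places the tangent points at P = (43.100, 15.000) on HP and W = (35.600, 22.500) on WC. Then |AP| = |P − A| = 45.636.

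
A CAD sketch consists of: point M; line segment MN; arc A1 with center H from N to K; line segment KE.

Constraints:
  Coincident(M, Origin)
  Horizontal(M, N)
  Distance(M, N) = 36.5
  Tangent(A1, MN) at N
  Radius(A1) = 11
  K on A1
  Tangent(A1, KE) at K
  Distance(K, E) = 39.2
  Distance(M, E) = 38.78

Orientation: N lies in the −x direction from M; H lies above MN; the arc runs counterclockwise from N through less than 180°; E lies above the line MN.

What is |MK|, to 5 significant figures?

27.678

Checks: |HK| = 11.00 ✓; ∠(HK, KE) = 90.00° ✓; |KE| = 39.20 ✓; |ME| = 38.78 ✓.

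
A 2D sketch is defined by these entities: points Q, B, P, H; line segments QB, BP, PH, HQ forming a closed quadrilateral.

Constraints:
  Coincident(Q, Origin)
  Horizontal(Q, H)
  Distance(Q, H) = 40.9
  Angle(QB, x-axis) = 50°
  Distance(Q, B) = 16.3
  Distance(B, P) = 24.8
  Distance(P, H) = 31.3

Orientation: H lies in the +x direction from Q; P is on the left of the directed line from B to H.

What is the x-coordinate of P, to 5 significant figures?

29.018

Checks: |BP| = 24.80 ✓; |PH| = 31.30 ✓.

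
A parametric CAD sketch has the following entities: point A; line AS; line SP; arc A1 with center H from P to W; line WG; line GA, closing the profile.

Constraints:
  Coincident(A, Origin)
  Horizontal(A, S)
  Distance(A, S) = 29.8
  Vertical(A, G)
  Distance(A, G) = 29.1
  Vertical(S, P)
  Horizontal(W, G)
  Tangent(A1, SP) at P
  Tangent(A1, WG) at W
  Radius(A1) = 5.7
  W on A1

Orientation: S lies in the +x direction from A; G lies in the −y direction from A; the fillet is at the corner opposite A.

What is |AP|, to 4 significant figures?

37.89

A is at the origin; A and S share the same y with |AS| = 29.8 and S on the +x side, so S = (29.80, 0.000). AG is vertical with |AG| = 29.1 and G on the −y side, so G = (0.000, -29.10). The virtual corner opposite A is at (29.80, -29.10). Tangency of A1 to SP means the radius HP is perpendicular to SP and the tangent condition forces HW to be normal to WG, with radius 5.7, so the center H sits 5.7 in from both sides at H = (24.10, -23.40). That places the tangent points at P = (29.80, -23.40) on SP and W = (24.10, -29.10) on WG. Then |AP| = |P − A| = 37.89.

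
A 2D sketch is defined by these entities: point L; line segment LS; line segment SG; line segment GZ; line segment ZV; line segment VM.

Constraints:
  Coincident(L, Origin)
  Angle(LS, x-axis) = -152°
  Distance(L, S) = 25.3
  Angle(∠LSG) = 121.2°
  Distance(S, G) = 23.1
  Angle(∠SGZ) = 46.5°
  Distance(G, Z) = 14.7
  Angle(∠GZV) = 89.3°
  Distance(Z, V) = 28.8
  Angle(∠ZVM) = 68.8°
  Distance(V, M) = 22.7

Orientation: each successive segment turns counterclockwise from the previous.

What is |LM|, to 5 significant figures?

48.175

∠GZV = 89.3° gives ZV at 131.00° from the x-axis; with |ZV| = 28.8, V = (-31.311, -3.6982). ∠ZVM = 68.8° gives VM at -117.80° from the x-axis; with |VM| = 22.7, M = (-41.898, -23.778). Then |LM| = |M − L| = 48.175.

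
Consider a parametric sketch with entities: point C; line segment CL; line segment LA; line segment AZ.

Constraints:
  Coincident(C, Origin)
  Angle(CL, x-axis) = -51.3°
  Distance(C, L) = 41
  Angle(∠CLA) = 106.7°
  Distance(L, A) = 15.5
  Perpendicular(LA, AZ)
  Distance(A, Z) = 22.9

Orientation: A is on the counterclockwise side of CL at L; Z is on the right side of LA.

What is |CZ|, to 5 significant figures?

67.893

C is at the origin; CL runs at -51.3° with length 41.0, so L = 41.0·(cos -51.3°, sin -51.3°) = (25.635, -31.998). ∠CLA = 106.7°, so LA runs at -51.3° + (180° − 106.7°) = 22.000° from the x-axis; with |LA| = 15.5, A = L + 15.5·(cos 22.000°, sin 22.000°) = (40.006, -26.191). LA ⟂ AZ; with |AZ| = 22.9 on the right of LA, Z = A + 22.9·(0.37461, -0.92718) = (48.585, -47.424). Then |CZ| = |Z − C| = 67.893.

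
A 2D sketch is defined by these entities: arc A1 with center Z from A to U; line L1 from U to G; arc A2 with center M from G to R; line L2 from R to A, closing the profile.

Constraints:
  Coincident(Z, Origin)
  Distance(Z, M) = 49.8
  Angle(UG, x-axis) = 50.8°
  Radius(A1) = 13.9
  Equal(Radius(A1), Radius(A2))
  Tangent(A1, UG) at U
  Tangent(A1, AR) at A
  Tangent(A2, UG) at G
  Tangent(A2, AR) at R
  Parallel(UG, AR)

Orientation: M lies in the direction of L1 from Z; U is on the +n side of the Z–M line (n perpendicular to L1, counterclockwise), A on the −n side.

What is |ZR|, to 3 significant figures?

51.7

Tangency of A1 to both parallel lines with radius 13.9 puts U and A at Z ± 13.9·n: U = (-10.8, 8.79), A = (10.8, -8.79). Equal radii place G and R the same way about M: G = M + 13.9·n = (20.7, 47.4), R = M − 13.9·n = (42.2, 29.8). Then |ZR| = |R − Z| = 51.7.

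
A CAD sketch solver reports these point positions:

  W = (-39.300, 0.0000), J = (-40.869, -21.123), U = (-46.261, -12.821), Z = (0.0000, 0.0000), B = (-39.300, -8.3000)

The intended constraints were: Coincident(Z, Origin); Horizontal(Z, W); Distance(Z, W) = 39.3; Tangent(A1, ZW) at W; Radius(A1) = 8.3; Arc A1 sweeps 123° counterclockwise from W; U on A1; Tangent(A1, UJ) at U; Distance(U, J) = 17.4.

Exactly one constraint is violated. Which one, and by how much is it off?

Distance(U, J) = 17.4 — off by 7.50.

Z = (0.00, 0.00) ✓; Z.y = 0.00, W.y = 0.00 ✓; |ZW| = 39.30 ✓; ∠(BW, WZ) = 90.00° ✓; |BW| = 8.300 ✓; bearing(B→U) − bearing(B→W) = 123.0° ✓; |BU| = 8.300 ✓; ∠(BU, UJ) = 90.00° ✓; |UJ| = 9.899 ✗.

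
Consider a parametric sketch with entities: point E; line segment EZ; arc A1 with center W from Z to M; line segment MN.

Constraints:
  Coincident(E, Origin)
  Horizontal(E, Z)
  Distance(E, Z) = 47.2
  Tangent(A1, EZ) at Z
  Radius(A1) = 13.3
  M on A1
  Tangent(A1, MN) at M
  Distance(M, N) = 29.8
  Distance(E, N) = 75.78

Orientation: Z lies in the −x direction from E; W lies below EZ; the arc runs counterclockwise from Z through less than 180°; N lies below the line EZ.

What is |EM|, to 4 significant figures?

61.63

Checks: |WM| = 13.30 ✓; ∠(WM, MN) = 90.00° ✓; |MN| = 29.80 ✓; |EN| = 75.78 ✓.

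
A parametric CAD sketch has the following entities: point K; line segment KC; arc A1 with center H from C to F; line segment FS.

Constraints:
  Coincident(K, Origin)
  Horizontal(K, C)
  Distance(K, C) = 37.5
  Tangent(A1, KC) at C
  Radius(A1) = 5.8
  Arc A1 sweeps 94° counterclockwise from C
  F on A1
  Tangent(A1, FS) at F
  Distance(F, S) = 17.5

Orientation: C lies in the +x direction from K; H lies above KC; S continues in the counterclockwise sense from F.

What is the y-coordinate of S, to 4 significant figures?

23.66

On A1, C sits at bearing -90° from H; a 94° counterclockwise sweep puts F at bearing 4°, so F = H + 5.8·(cos 4°, sin 4°) = (43.29, 6.205). The tangent condition forces HF to be normal to FS, so FS runs along (−sin 4°, cos 4°); with |FS| = 17.5, S = (42.07, 23.66). So S.y = 23.66.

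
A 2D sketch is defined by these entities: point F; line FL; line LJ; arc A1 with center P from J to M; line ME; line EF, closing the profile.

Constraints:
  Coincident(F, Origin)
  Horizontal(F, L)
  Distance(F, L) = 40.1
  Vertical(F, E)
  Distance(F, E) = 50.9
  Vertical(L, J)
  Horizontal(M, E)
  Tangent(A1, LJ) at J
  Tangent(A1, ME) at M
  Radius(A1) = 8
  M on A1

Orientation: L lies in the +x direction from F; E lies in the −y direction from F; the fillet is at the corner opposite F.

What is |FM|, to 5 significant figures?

60.177

F is at the origin; FL is horizontal with |FL| = 40.1 and L on the +x side, so L = (40.100, 0.0000). FE is vertical with |FE| = 50.9 and E on the −y side, so E = (0.0000, -50.900). The virtual corner opposite F is at (40.100, -50.900). Tangency of A1 to LJ means the radius PJ is perpendicular to LJ and the tangent condition forces PM to be normal to ME, with radius 8.0, so the center P sits 8.0 in from both sides at P = (32.100, -42.900). That places the tangent points at J = (40.100, -42.900) on LJ and M = (32.100, -50.900) on ME. Then |FM| = |M − F| = 60.177.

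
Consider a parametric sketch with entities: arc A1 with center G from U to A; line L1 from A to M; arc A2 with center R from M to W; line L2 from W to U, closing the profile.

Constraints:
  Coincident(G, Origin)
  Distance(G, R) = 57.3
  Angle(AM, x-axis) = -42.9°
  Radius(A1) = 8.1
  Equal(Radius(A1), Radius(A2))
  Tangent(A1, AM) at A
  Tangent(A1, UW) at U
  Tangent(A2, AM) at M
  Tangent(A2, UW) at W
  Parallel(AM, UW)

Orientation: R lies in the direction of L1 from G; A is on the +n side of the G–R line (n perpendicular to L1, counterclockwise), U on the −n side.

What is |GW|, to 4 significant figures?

57.87

The slot axis is L1's direction at -42.9°, so u = (cos -42.9°, sin -42.9°) = (0.7325, -0.6807) and n = (−sin -42.9°, cos -42.9°) = (0.6807, 0.7325). G is at the origin and R lies 57.3 along u from G, so R = 57.3·u = (41.97, -39.01). Tangency of A1 to both parallel lines with radius 8.1 puts A and U at G ± 8.1·n: A = (5.514, 5.934), U = (-5.514, -5.934). Equal radii place M and W the same way about R: M = R + 8.1·n = (47.49, -33.07), W = R − 8.1·n = (36.46, -44.94). Then |GW| = |W − G| = 57.87.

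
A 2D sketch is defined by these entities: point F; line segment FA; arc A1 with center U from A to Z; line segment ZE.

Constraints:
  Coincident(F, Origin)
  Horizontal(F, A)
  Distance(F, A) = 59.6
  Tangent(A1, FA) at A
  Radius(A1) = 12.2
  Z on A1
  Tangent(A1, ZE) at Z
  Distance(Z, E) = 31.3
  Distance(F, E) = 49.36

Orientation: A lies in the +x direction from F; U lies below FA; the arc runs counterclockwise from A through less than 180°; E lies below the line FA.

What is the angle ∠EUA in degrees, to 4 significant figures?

132.6°

Checks: |UZ| = 12.20 ✓; ∠(UZ, ZE) = 90.00° ✓; |ZE| = 31.30 ✓; |FE| = 49.36 ✓.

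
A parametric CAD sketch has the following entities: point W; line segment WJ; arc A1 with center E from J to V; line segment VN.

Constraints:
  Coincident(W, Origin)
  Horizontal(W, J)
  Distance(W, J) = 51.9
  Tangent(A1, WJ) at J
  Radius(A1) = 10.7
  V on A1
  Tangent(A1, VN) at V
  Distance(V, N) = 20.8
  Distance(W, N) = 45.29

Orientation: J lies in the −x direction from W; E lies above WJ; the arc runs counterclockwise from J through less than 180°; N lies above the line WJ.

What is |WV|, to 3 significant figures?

42.3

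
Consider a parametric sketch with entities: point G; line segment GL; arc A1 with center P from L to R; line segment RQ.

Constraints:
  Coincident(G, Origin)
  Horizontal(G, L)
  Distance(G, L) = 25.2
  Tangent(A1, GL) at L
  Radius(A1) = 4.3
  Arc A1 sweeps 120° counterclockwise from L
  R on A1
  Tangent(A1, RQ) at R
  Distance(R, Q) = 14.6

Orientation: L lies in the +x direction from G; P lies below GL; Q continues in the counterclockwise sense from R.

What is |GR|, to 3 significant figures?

22.4

G is at the origin; GL is horizontal with |GL| = 25.2 and L on the +x side, so L = (25.2, 0.00). The tangent condition forces PL to be normal to GL, so P = L + (0, -4.3) = (25.2, -4.30). On A1, L sits at bearing 90° from P; a 120° counterclockwise sweep puts R at bearing 210°, so R = P + 4.3·(cos 210°, sin 210°) = (21.5, -6.45). Then |GR| = |R − G| = 22.4.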